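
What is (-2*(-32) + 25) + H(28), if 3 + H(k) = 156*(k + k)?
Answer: 8822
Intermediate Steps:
H(k) = -3 + 312*k (H(k) = -3 + 156*(k + k) = -3 + 156*(2*k) = -3 + 312*k)
(-2*(-32) + 25) + H(28) = (-2*(-32) + 25) + (-3 + 312*28) = (64 + 25) + (-3 + 8736) = 89 + 8733 = 8822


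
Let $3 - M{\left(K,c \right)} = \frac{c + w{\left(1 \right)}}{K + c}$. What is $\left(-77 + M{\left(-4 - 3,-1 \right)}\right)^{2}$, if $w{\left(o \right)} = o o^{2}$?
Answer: $5476$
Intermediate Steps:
$w{\left(o \right)} = o^{3}$
$M{\left(K,c \right)} = 3 - \frac{1 + c}{K + c}$ ($M{\left(K,c \right)} = 3 - \frac{c + 1^{3}}{K + c} = 3 - \frac{c + 1}{K + c} = 3 - \frac{1 + c}{K + c}$)
$\left(-77 + M{\left(-4 - 3,-1 \right)}\right)^{2} = \left(-77 + \frac{-1 + 2 \left(-1\right) + 3 \left(-4 - 3\right)}{\left(-4 - 3\right) - 1}\right)^{2} = \left(-77 + \frac{-1 - 2 + 3 \left(-7\right)}{-7 - 1}\right)^{2} = \left(-77 + \frac{-1 - 2 - 21}{-8}\right)^{2} = \left(-77 - -3\right)^{2} = \left(-77 + 3\right)^{2} = \left(-74\right)^{2} = 5476$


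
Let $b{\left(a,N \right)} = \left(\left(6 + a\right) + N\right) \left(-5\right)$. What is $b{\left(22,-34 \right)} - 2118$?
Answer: $-2088$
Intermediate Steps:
$b{\left(a,N \right)} = -30 - 5 N - 5 a$ ($b{\left(a,N \right)} = \left(6 + N + a\right) \left(-5\right) = -30 - 5 N - 5 a$)
$b{\left(22,-34 \right)} - 2118 = \left(-30 - -170 - 110\right) - 2118 = \left(-30 + 170 - 110\right) - 2118 = 30 - 2118 = -2088$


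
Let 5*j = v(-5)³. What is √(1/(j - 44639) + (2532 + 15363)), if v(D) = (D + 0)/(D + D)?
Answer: √57053213694275135/1785559 ≈ 133.77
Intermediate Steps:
v(D) = ½ (v(D) = D/((2*D)) = D*(1/(2*D)) = ½)
j = 1/40 (j = (½)³/5 = (⅕)*(⅛) = 1/40 ≈ 0.025000)
√(1/(j - 44639) + (2532 + 15363)) = √(1/(1/40 - 44639) + (2532 + 15363)) = √(1/(-1785559/40) + 17895) = √(-40/1785559 + 17895) = √(31952578265/1785559) = √57053213694275135/1785559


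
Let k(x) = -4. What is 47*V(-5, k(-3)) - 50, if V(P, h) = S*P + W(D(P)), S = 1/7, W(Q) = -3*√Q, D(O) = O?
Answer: -585/7 - 141*I*√5 ≈ -83.571 - 315.29*I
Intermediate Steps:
S = ⅐ (S = 1*(⅐) = ⅐ ≈ 0.14286)
V(P, h) = -3*√P + P/7 (V(P, h) = P/7 - 3*√P = -3*√P + P/7)
47*V(-5, k(-3)) - 50 = 47*(-3*I*√5 + (⅐)*(-5)) - 50 = 47*(-3*I*√5 - 5/7) - 50 = 47*(-5/7 - 3*I*√5) - 50 = (-235/7 - 141*I*√5) - 50 = -585/7 - 141*I*√5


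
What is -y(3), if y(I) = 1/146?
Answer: -1/146 ≈ -0.0068493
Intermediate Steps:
y(I) = 1/146
-y(3) = -1*1/146 = -1/146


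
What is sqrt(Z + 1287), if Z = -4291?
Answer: 2*I*sqrt(751) ≈ 54.809*I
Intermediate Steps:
sqrt(Z + 1287) = sqrt(-4291 + 1287) = sqrt(-3004) = 2*I*sqrt(751)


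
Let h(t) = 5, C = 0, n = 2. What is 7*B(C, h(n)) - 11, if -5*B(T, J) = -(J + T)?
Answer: -4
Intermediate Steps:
B(T, J) = J/5 + T/5 (B(T, J) = -(-1)*(J + T)/5 = -(-J - T)/5 = J/5 + T/5)
7*B(C, h(n)) - 11 = 7*((⅕)*5 + (⅕)*0) - 11 = 7*(1 + 0) - 11 = 7*1 - 11 = 7 - 11 = -4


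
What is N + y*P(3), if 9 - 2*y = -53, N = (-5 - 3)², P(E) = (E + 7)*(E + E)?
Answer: 1924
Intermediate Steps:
P(E) = 2*E*(7 + E) (P(E) = (7 + E)*(2*E) = 2*E*(7 + E))
N = 64 (N = (-8)² = 64)
y = 31 (y = 9/2 - ½*(-53) = 9/2 + 53/2 = 31)
N + y*P(3) = 64 + 31*(2*3*(7 + 3)) = 64 + 31*(2*3*10) = 64 + 31*60 = 64 + 1860 = 1924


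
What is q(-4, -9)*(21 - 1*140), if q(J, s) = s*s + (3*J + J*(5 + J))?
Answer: -7735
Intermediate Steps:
q(J, s) = s² + 3*J + J*(5 + J) (q(J, s) = s² + (3*J + J*(5 + J)) = s² + 3*J + J*(5 + J))
q(-4, -9)*(21 - 1*140) = ((-4)² + (-9)² + 8*(-4))*(21 - 1*140) = (16 + 81 - 32)*(21 - 140) = 65*(-119) = -7735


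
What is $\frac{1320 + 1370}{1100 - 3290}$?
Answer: $- \frac{269}{219} \approx -1.2283$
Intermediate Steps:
$\frac{1320 + 1370}{1100 - 3290} = \frac{2690}{-2190} = 2690 \left(- \frac{1}{2190}\right) = - \frac{269}{219}$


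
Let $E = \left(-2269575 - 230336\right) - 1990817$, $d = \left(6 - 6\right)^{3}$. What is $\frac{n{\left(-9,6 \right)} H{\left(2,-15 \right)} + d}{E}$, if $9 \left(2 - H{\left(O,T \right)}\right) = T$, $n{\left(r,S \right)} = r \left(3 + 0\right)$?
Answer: $\frac{9}{408248} \approx 2.2045 \cdot 10^{-5}$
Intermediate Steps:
$n{\left(r,S \right)} = 3 r$ ($n{\left(r,S \right)} = r 3 = 3 r$)
$H{\left(O,T \right)} = 2 - \frac{T}{9}$
$d = 0$ ($d = \left(6 - 6\right)^{3} = 0^{3} = 0$)
$E = -4490728$ ($E = -2499911 - 1990817 = -4490728$)
$\frac{n{\left(-9,6 \right)} H{\left(2,-15 \right)} + d}{E} = \frac{3 \left(-9\right) \left(2 - - \frac{5}{3}\right) + 0}{-4490728} = \left(- 27 \left(2 + \frac{5}{3}\right) + 0\right) \left(- \frac{1}{4490728}\right) = \left(\left(-27\right) \frac{11}{3} + 0\right) \left(- \frac{1}{4490728}\right) = \left(-99 + 0\right) \left(- \frac{1}{4490728}\right) = \left(-99\right) \left(- \frac{1}{4490728}\right) = \frac{9}{408248}$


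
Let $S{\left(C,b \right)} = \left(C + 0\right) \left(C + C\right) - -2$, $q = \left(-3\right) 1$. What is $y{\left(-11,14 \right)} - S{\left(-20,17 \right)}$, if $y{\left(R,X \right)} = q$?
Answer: $-805$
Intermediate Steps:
$q = -3$
$y{\left(R,X \right)} = -3$
$S{\left(C,b \right)} = 2 + 2 C^{2}$ ($S{\left(C,b \right)} = C 2 C + 2 = 2 C^{2} + 2 = 2 + 2 C^{2}$)
$y{\left(-11,14 \right)} - S{\left(-20,17 \right)} = -3 - \left(2 + 2 \left(-20\right)^{2}\right) = -3 - \left(2 + 2 \cdot 400\right) = -3 - \left(2 + 800\right) = -3 - 802 = -805$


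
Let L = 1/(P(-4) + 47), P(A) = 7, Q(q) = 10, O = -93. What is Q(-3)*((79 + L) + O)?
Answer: -3775/27 ≈ -139.81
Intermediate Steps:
L = 1/54 (L = 1/(7 + 47) = 1/54 ≈ 0.018519)
Q(-3)*((79 + L) + O) = 10*((79 + 1/54) - 93) = 10*(4267/54 - 93) = 10*(-755/54) = -3775/27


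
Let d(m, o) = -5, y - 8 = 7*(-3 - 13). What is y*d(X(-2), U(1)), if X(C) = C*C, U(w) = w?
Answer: 520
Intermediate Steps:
X(C) = C**2
y = -104 (y = 8 + 7*(-3 - 13) = 8 + 7*(-16) = 8 - 112 = -104)
y*d(X(-2), U(1)) = -104*(-5) = 520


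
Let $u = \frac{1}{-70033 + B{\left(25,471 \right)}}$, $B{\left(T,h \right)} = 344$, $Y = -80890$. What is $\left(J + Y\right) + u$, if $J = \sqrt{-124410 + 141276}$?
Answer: $- \frac{5637143211}{69689} + 3 \sqrt{1874} \approx -80760.0$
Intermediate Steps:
$u = - \frac{1}{69689}$ ($u = \frac{1}{-70033 + 344} = \frac{1}{-69689} = - \frac{1}{69689} \approx -1.4349 \cdot 10^{-5}$)
$J = 3 \sqrt{1874}$ ($J = \sqrt{16866} = 3 \sqrt{1874} \approx 129.87$)
$\left(J + Y\right) + u = \left(3 \sqrt{1874} - 80890\right) - \frac{1}{69689} = \left(-80890 + 3 \sqrt{1874}\right) - \frac{1}{69689} = - \frac{5637143211}{69689} + 3 \sqrt{1874}$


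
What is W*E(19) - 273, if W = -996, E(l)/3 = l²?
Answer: -1078941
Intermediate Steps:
E(l) = 3*l²
W*E(19) - 273 = -2988*19² - 273 = -2988*361 - 273 = -996*1083 - 273 = -1078668 - 273 = -1078941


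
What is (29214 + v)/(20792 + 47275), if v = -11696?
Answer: 17518/68067 ≈ 0.25736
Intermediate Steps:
(29214 + v)/(20792 + 47275) = (29214 - 11696)/(20792 + 47275) = 17518/68067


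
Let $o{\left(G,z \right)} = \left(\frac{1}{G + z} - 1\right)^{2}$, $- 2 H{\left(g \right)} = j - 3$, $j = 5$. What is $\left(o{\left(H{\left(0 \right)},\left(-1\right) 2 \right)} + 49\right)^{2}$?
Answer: $\frac{208849}{81} \approx 2578.4$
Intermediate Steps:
$H{\left(g \right)} = -1$ ($H{\left(g \right)} = - \frac{5 - 3}{2} = \left(- \frac{1}{2}\right) 2 = -1$)
$o{\left(G,z \right)} = \left(-1 + \frac{1}{G + z}\right)^{2}$
$\left(o{\left(H{\left(0 \right)},\left(-1\right) 2 \right)} + 49\right)^{2} = \left(\frac{\left(-1 - 1 - 2\right)^{2}}{\left(-1 - 2\right)^{2}} + 49\right)^{2} = \left(\frac{\left(-4\right)^{2}}{9} + 49\right)^{2} = \left(\frac{1}{9} \cdot 16 + 49\right)^{2} = \left(\frac{16}{9} + 49\right)^{2} = \left(\frac{457}{9}\right)^{2} = \frac{208849}{81}$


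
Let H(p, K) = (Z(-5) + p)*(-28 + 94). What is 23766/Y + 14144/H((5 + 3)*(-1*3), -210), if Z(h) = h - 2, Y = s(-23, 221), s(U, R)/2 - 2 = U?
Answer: -4101607/7161 ≈ -572.77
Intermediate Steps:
s(U, R) = 4 + 2*U
Y = -42 (Y = 4 + 2*(-23) = 4 - 46 = -42)
Z(h) = -2 + h
H(p, K) = -462 + 66*p (H(p, K) = ((-2 - 5) + p)*(-28 + 94) = (-7 + p)*66 = -462 + 66*p)
23766/Y + 14144/H((5 + 3)*(-1*3), -210) = 23766/(-42) + 14144/(-462 + 66*((5 + 3)*(-1*3))) = 23766*(-1/42) + 14144/(-462 + 66*(8*(-3))) = -3961/7 + 14144/(-462 + 66*(-24)) = -3961/7 + 14144/(-462 - 1584) = -3961/7 + 14144/(-2046) = -3961/7 + 14144*(-1/2046) = -3961/7 - 7072/1023 = -4101607/7161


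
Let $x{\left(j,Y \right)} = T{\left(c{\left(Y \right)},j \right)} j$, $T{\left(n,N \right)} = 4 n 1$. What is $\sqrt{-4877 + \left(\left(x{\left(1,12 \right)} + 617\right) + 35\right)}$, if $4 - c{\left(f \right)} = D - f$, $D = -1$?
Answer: $i \sqrt{4157} \approx 64.475 i$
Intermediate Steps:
$c{\left(f \right)} = 5 + f$ ($c{\left(f \right)} = 4 - \left(-1 - f\right) = 4 + \left(1 + f\right) = 5 + f$)
$T{\left(n,N \right)} = 4 n$
$x{\left(j,Y \right)} = j \left(20 + 4 Y\right)$ ($x{\left(j,Y \right)} = 4 \left(5 + Y\right) j = \left(20 + 4 Y\right) j = j \left(20 + 4 Y\right)$)
$\sqrt{-4877 + \left(\left(x{\left(1,12 \right)} + 617\right) + 35\right)} = \sqrt{-4877 + \left(\left(4 \cdot 1 \left(5 + 12\right) + 617\right) + 35\right)} = \sqrt{-4877 + \left(\left(4 \cdot 1 \cdot 17 + 617\right) + 35\right)} = \sqrt{-4877 + \left(\left(68 + 617\right) + 35\right)} = \sqrt{-4877 + \left(685 + 35\right)} = \sqrt{-4877 + 720} = \sqrt{-4157} = i \sqrt{4157}$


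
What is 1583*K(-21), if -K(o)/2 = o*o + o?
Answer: -1329720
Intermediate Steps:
K(o) = -2*o - 2*o² (K(o) = -2*(o*o + o) = -2*(o² + o) = -2*(o + o²) = -2*o - 2*o²)
1583*K(-21) = 1583*(-2*(-21)*(1 - 21)) = 1583*(-2*(-21)*(-20)) = 1583*(-840) = -1329720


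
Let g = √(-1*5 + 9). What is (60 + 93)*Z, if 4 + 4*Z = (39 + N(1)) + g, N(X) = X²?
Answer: 2907/2 ≈ 1453.5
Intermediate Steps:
g = 2 (g = √(-5 + 9) = √4 = 2)
Z = 19/2 (Z = -1 + ((39 + 1²) + 2)/4 = -1 + ((39 + 1) + 2)/4 = -1 + (40 + 2)/4 = -1 + (¼)*42 = -1 + 21/2 = 19/2 ≈ 9.5000)
(60 + 93)*Z = (60 + 93)*(19/2) = 153*(19/2) = 2907/2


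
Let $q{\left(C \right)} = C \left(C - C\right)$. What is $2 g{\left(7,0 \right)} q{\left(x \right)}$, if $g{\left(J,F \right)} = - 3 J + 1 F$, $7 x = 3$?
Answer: $0$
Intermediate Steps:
$x = \frac{3}{7}$ ($x = \frac{1}{7} \cdot 3 = \frac{3}{7} \approx 0.42857$)
$g{\left(J,F \right)} = F - 3 J$ ($g{\left(J,F \right)} = - 3 J + F = F - 3 J$)
$q{\left(C \right)} = 0$ ($q{\left(C \right)} = C 0 = 0$)
$2 g{\left(7,0 \right)} q{\left(x \right)} = 2 \left(0 - 21\right) 0 = 2 \left(-21\right) 0 = \left(-42\right) 0 = 0$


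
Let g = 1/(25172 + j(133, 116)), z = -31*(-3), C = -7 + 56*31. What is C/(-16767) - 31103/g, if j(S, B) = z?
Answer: -13175798586994/16767 ≈ -7.8582e+8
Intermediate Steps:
C = 1729 (C = -7 + 1736 = 1729)
z = 93
j(S, B) = 93
g = 1/25265 (g = 1/(25172 + 93) = 1/25265 ≈ 3.9580e-5)
C/(-16767) - 31103/g = 1729/(-16767) - 31103/1/25265 = 1729*(-1/16767) - 31103*25265 = -1729/16767 - 785817295 = -13175798586994/16767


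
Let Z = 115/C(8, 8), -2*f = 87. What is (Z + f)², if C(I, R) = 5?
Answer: 1681/4 ≈ 420.25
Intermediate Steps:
f = -87/2 (f = -½*87 = -87/2 ≈ -43.500)
Z = 23 (Z = 115/5 = 115*(⅕) = 23)
(Z + f)² = (23 - 87/2)² = (-41/2)² = 1681/4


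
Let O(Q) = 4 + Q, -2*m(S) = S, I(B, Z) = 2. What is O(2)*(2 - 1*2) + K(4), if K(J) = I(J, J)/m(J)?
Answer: -1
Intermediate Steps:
m(S) = -S/2
K(J) = -4/J (K(J) = 2/((-J/2)) = 2*(-2/J) = -4/J)
O(2)*(2 - 1*2) + K(4) = (4 + 2)*(2 - 1*2) - 4/4 = 6*(2 - 2) - 4*1/4 = 6*0 - 1 = 0 - 1 = -1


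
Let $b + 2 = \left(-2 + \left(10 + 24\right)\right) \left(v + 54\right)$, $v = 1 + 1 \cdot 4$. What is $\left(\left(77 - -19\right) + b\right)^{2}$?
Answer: $3928324$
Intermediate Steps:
$v = 5$ ($v = 1 + 4 = 5$)
$b = 1886$ ($b = -2 + \left(-2 + \left(10 + 24\right)\right) \left(5 + 54\right) = -2 + \left(-2 + 34\right) 59 = -2 + 32 \cdot 59 = -2 + 1888 = 1886$)
$\left(\left(77 - -19\right) + b\right)^{2} = \left(\left(77 - -19\right) + 1886\right)^{2} = \left(\left(77 + 19\right) + 1886\right)^{2} = \left(96 + 1886\right)^{2} = 1982^{2} = 3928324$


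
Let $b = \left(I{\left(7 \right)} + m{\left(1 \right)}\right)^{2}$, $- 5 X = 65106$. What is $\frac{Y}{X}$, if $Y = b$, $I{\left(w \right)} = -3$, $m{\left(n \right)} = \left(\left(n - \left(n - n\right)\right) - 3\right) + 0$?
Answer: $- \frac{125}{65106} \approx -0.0019199$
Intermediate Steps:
$X = - \frac{65106}{5}$ ($X = \left(- \frac{1}{5}\right) 65106 = - \frac{65106}{5} \approx -13021.0$)
$m{\left(n \right)} = -3 + n$ ($m{\left(n \right)} = \left(\left(n - 0\right) - 3\right) + 0 = \left(\left(n + 0\right) - 3\right) + 0 = \left(n - 3\right) + 0 = \left(-3 + n\right) + 0 = -3 + n$)
$b = 25$ ($b = \left(-3 + \left(-3 + 1\right)\right)^{2} = \left(-3 - 2\right)^{2} = \left(-5\right)^{2} = 25$)
$Y = 25$
$\frac{Y}{X} = \frac{25}{- \frac{65106}{5}} = 25 \left(- \frac{5}{65106}\right) = - \frac{125}{65106}$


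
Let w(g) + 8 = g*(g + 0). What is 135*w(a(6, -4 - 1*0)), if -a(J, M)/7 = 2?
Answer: 25380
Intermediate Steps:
a(J, M) = -14 (a(J, M) = -7*2 = -14)
w(g) = -8 + g² (w(g) = -8 + g*(g + 0) = -8 + g*g = -8 + g²)
135*w(a(6, -4 - 1*0)) = 135*(-8 + (-14)²) = 135*(-8 + 196) = 135*188 = 25380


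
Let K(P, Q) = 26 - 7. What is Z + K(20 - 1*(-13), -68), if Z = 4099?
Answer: 4118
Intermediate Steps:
K(P, Q) = 19
Z + K(20 - 1*(-13), -68) = 4099 + 19 = 4118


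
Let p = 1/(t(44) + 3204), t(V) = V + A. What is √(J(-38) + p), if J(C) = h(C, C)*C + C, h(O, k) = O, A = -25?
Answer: √14605150197/3223 ≈ 37.497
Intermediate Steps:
t(V) = -25 + V (t(V) = V - 25 = -25 + V)
J(C) = C + C² (J(C) = C*C + C = C² + C = C + C²)
p = 1/3223 (p = 1/((-25 + 44) + 3204) = 1/(19 + 3204) = 1/3223 ≈ 0.00031027)
√(J(-38) + p) = √(-38*(1 - 38) + 1/3223) = √(-38*(-37) + 1/3223) = √(1406 + 1/3223) = √(4531539/3223) = √14605150197/3223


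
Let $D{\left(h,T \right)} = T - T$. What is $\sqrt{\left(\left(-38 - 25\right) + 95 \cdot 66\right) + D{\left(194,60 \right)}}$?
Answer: $\sqrt{6207} \approx 78.785$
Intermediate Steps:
$D{\left(h,T \right)} = 0$
$\sqrt{\left(\left(-38 - 25\right) + 95 \cdot 66\right) + D{\left(194,60 \right)}} = \sqrt{\left(\left(-38 - 25\right) + 95 \cdot 66\right) + 0} = \sqrt{\left(\left(-38 - 25\right) + 6270\right) + 0} = \sqrt{\left(-63 + 6270\right) + 0} = \sqrt{6207 + 0} = \sqrt{6207}$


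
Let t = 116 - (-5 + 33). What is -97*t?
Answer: -8536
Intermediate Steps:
t = 88 (t = 116 - 1*28 = 116 - 28 = 88)
-97*t = -97*88 = -8536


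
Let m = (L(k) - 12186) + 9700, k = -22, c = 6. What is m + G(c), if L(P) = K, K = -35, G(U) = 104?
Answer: -2417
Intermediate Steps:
L(P) = -35
m = -2521 (m = (-35 - 12186) + 9700 = -12221 + 9700 = -2521)
m + G(c) = -2521 + 104 = -2417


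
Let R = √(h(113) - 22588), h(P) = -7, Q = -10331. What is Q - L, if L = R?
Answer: -10331 - I*√22595 ≈ -10331.0 - 150.32*I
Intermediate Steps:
R = I*√22595 (R = √(-7 - 22588) = √(-22595) = I*√22595 ≈ 150.32*I)
L = I*√22595 ≈ 150.32*I
Q - L = -10331 - I*√22595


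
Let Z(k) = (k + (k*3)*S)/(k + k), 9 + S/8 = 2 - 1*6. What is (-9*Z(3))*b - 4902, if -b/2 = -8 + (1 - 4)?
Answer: 25887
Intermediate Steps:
S = -104 (S = -72 + 8*(2 - 1*6) = -72 + 8*(2 - 6) = -72 + 8*(-4) = -72 - 32 = -104)
b = 22 (b = -2*(-8 + (1 - 4)) = -2*(-8 - 3) = -2*(-11) = 22)
Z(k) = -311/2 (Z(k) = (k + (k*3)*(-104))/(k + k) = (k + (3*k)*(-104))/((2*k)) = (k - 312*k)*(1/(2*k)) = (-311*k)*(1/(2*k)) = -311/2)
(-9*Z(3))*b - 4902 = -9*(-311/2)*22 - 4902 = (2799/2)*22 - 4902 = 30789 - 4902 = 25887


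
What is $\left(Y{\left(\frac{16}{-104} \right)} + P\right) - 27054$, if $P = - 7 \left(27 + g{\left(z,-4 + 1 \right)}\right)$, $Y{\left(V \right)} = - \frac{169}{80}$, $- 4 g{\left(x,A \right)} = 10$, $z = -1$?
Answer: $- \frac{2178209}{80} \approx -27228.0$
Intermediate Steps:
$g{\left(x,A \right)} = - \frac{5}{2}$ ($g{\left(x,A \right)} = \left(- \frac{1}{4}\right) 10 = - \frac{5}{2}$)
$Y{\left(V \right)} = - \frac{169}{80}$ ($Y{\left(V \right)} = \left(-169\right) \frac{1}{80} = - \frac{169}{80}$)
$P = - \frac{343}{2}$ ($P = - 7 \left(27 - \frac{5}{2}\right) = \left(-7\right) \frac{49}{2} = - \frac{343}{2} \approx -171.5$)
$\left(Y{\left(\frac{16}{-104} \right)} + P\right) - 27054 = \left(- \frac{169}{80} - \frac{343}{2}\right) - 27054 = - \frac{13889}{80} - 27054 = - \frac{2178209}{80}$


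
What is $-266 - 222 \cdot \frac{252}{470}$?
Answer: $- \frac{90482}{235} \approx -385.03$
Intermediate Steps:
$-266 - 222 \cdot \frac{252}{470} = -266 - 222 \cdot 252 \cdot \frac{1}{470} = -266 - \frac{27972}{235} = - \frac{90482}{235}$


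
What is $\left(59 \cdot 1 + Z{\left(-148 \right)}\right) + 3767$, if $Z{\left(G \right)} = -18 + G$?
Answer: $3660$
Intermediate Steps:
$\left(59 \cdot 1 + Z{\left(-148 \right)}\right) + 3767 = \left(59 \cdot 1 - 166\right) + 3767 = \left(59 - 166\right) + 3767 = -107 + 3767 = 3660$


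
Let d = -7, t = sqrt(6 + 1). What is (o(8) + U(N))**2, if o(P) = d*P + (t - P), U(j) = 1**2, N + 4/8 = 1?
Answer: (63 - sqrt(7))**2 ≈ 3642.6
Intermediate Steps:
N = 1/2 (N = -1/2 + 1 = 1/2 ≈ 0.50000)
t = sqrt(7) ≈ 2.6458
U(j) = 1
o(P) = sqrt(7) - 8*P (o(P) = -7*P + (sqrt(7) - P) = sqrt(7) - 8*P)
(o(8) + U(N))**2 = ((sqrt(7) - 8*8) + 1)**2 = ((sqrt(7) - 64) + 1)**2 = ((-64 + sqrt(7)) + 1)**2 = (-63 + sqrt(7))**2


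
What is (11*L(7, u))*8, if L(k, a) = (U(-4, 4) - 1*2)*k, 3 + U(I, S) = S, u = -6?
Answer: -616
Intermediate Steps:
U(I, S) = -3 + S
L(k, a) = -k (L(k, a) = ((-3 + 4) - 1*2)*k = (1 - 2)*k = -k)
(11*L(7, u))*8 = (11*(-1*7))*8 = (11*(-7))*8 = -77*8 = -616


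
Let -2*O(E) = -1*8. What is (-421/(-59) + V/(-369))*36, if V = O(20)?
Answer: 620452/2419 ≈ 256.49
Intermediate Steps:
O(E) = 4 (O(E) = -(-1)*8/2 = -½*(-8) = 4)
V = 4
(-421/(-59) + V/(-369))*36 = (-421/(-59) + 4/(-369))*36 = (-421*(-1/59) + 4*(-1/369))*36 = (421/59 - 4/369)*36 = (155113/21771)*36 = 620452/2419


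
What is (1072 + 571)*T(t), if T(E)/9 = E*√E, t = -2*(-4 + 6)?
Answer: -118296*I ≈ -1.183e+5*I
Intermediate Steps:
t = -4 (t = -2*2 = -4)
T(E) = 9*E^(3/2) (T(E) = 9*(E*√E) = 9*E^(3/2))
(1072 + 571)*T(t) = (1072 + 571)*(9*(-4)^(3/2)) = 1643*(9*(-8*I)) = 1643*(-72*I) = -118296*I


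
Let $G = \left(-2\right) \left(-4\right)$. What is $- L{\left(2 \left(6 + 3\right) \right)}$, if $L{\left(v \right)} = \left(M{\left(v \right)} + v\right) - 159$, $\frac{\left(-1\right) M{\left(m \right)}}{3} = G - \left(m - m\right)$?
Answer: $165$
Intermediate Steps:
$G = 8$
$M{\left(m \right)} = -24$ ($M{\left(m \right)} = - 3 \left(8 - \left(m - m\right)\right) = - 3 \left(8 - 0\right) = - 3 \left(8 + 0\right) = \left(-3\right) 8 = -24$)
$L{\left(v \right)} = -183 + v$ ($L{\left(v \right)} = \left(-24 + v\right) - 159 = -183 + v$)
$- L{\left(2 \left(6 + 3\right) \right)} = - (-183 + 2 \left(6 + 3\right)) = - (-183 + 2 \cdot 9) = - (-183 + 18) = \left(-1\right) \left(-165\right) = 165$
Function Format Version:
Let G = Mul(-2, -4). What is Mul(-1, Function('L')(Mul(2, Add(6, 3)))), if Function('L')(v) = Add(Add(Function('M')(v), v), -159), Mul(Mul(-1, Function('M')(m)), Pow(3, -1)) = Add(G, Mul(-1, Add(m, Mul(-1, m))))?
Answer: 165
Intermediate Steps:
G = 8
Function('M')(m) = -24 (Function('M')(m) = Mul(-3, Add(8, Mul(-1, Add(m, Mul(-1, m))))) = Mul(-3, Add(8, Mul(-1, 0))) = Mul(-3, Add(8, 0)) = Mul(-3, 8) = -24)
Function('L')(v) = Add(-183, v) (Function('L')(v) = Add(Add(-24, v), -159) = Add(-183, v))
Mul(-1, Function('L')(Mul(2, Add(6, 3)))) = Mul(-1, Add(-183, Mul(2, Add(6, 3)))) = Mul(-1, Add(-183, Mul(2, 9))) = Mul(-1, Add(-183, 18)) = Mul(-1, -165) = 165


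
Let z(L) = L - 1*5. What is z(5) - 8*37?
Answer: -296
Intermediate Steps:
z(L) = -5 + L (z(L) = L - 5 = -5 + L)
z(5) - 8*37 = (-5 + 5) - 8*37 = 0 - 296 = -296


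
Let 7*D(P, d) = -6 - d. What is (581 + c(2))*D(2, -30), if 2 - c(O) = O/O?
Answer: 13968/7 ≈ 1995.4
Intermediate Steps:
D(P, d) = -6/7 - d/7 (D(P, d) = (-6 - d)/7 = -6/7 - d/7)
c(O) = 1 (c(O) = 2 - O/O = 2 - 1*1 = 2 - 1 = 1)
(581 + c(2))*D(2, -30) = (581 + 1)*(-6/7 - ⅐*(-30)) = 582*(-6/7 + 30/7) = 582*(24/7) = 13968/7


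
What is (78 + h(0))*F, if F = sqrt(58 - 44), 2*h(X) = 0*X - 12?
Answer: 72*sqrt(14) ≈ 269.40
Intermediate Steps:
h(X) = -6 (h(X) = (0*X - 12)/2 = (0 - 12)/2 = (1/2)*(-12) = -6)
F = sqrt(14) ≈ 3.7417
(78 + h(0))*F = (78 - 6)*sqrt(14) = 72*sqrt(14)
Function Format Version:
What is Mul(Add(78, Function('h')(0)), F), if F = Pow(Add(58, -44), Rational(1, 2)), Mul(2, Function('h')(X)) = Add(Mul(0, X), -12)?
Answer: Mul(72, Pow(14, Rational(1, 2))) ≈ 269.40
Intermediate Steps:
Function('h')(X) = -6 (Function('h')(X) = Mul(Rational(1, 2), Add(Mul(0, X), -12)) = Mul(Rational(1, 2), Add(0, -12)) = Mul(Rational(1, 2), -12) = -6)
F = Pow(14, Rational(1, 2)) ≈ 3.7417
Mul(Add(78, Function('h')(0)), F) = Mul(Add(78, -6), Pow(14, Rational(1, 2))) = Mul(72, Pow(14, Rational(1, 2)))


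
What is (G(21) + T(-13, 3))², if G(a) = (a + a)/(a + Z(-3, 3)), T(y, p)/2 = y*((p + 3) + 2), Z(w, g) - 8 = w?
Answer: 7198489/169 ≈ 42595.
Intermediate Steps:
Z(w, g) = 8 + w
T(y, p) = 2*y*(5 + p) (T(y, p) = 2*(y*((p + 3) + 2)) = 2*(y*((3 + p) + 2)) = 2*(y*(5 + p)) = 2*y*(5 + p))
G(a) = 2*a/(5 + a) (G(a) = (a + a)/(a + (8 - 3)) = (2*a)/(a + 5) = (2*a)/(5 + a) = 2*a/(5 + a))
(G(21) + T(-13, 3))² = (2*21/(5 + 21) + 2*(-13)*(5 + 3))² = (2*21/26 + 2*(-13)*8)² = (2*21*(1/26) - 208)² = (21/13 - 208)² = (-2683/13)² = 7198489/169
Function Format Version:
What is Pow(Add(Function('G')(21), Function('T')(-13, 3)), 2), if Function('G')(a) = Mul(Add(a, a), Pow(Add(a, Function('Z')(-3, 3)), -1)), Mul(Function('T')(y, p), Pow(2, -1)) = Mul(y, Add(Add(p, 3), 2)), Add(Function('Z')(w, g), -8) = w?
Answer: Rational(7198489, 169) ≈ 42595.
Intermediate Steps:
Function('Z')(w, g) = Add(8, w)
Function('T')(y, p) = Mul(2, y, Add(5, p)) (Function('T')(y, p) = Mul(2, Mul(y, Add(Add(p, 3), 2))) = Mul(2, Mul(y, Add(Add(3, p), 2))) = Mul(2, Mul(y, Add(5, p))) = Mul(2, y, Add(5, p)))
Function('G')(a) = Mul(2, a, Pow(Add(5, a), -1)) (Function('G')(a) = Mul(Add(a, a), Pow(Add(a, Add(8, -3)), -1)) = Mul(Mul(2, a), Pow(Add(a, 5), -1)) = Mul(Mul(2, a), Pow(Add(5, a), -1)) = Mul(2, a, Pow(Add(5, a), -1)))
Pow(Add(Function('G')(21), Function('T')(-13, 3)), 2) = Pow(Add(Mul(2, 21, Pow(Add(5, 21), -1)), Mul(2, -13, Add(5, 3))), 2) = Pow(Add(Mul(2, 21, Pow(26, -1)), Mul(2, -13, 8)), 2) = Pow(Add(Mul(2, 21, Rational(1, 26)), -208), 2) = Pow(Add(Rational(21, 13), -208), 2) = Pow(Rational(-2683, 13), 2) = Rational(7198489, 169)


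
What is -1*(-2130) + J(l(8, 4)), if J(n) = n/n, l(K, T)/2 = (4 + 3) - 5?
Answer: 2131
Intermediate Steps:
l(K, T) = 4 (l(K, T) = 2*((4 + 3) - 5) = 2*(7 - 5) = 2*2 = 4)
J(n) = 1
-1*(-2130) + J(l(8, 4)) = -1*(-2130) + 1 = 2130 + 1 = 2131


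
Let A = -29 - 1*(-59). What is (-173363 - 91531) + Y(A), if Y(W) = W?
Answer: -264864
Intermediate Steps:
A = 30 (A = -29 + 59 = 30)
(-173363 - 91531) + Y(A) = (-173363 - 91531) + 30 = -264894 + 30 = -264864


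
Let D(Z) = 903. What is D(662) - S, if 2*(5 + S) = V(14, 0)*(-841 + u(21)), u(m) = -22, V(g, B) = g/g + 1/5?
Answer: 7129/5 ≈ 1425.8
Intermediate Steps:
V(g, B) = 6/5 (V(g, B) = 1 + 1*(1/5) = 1 + 1/5 = 6/5)
S = -2614/5 (S = -5 + (6*(-841 - 22)/5)/2 = -5 + ((6/5)*(-863))/2 = -5 + (1/2)*(-5178/5) = -5 - 2589/5 = -2614/5 ≈ -522.80)
D(662) - S = 903 - 1*(-2614/5) = 903 + 2614/5 = 7129/5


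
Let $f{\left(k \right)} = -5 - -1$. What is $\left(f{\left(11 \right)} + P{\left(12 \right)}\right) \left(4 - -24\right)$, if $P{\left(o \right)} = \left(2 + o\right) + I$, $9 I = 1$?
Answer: $\frac{2548}{9} \approx 283.11$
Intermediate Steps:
$I = \frac{1}{9}$ ($I = \frac{1}{9} \cdot 1 = \frac{1}{9} \approx 0.11111$)
$f{\left(k \right)} = -4$ ($f{\left(k \right)} = -5 + 1 = -4$)
$P{\left(o \right)} = \frac{19}{9} + o$ ($P{\left(o \right)} = \left(2 + o\right) + \frac{1}{9} = \frac{19}{9} + o$)
$\left(f{\left(11 \right)} + P{\left(12 \right)}\right) \left(4 - -24\right) = \left(-4 + \left(\frac{19}{9} + 12\right)\right) \left(4 - -24\right) = \left(-4 + \frac{127}{9}\right) \left(4 + 24\right) = \frac{91}{9} \cdot 28 = \frac{2548}{9}$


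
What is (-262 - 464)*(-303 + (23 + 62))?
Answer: 158268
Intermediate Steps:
(-262 - 464)*(-303 + (23 + 62)) = -726*(-303 + 85) = -726*(-218) = 158268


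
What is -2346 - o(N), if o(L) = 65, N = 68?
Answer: -2411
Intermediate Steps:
-2346 - o(N) = -2346 - 1*65 = -2346 - 65 = -2411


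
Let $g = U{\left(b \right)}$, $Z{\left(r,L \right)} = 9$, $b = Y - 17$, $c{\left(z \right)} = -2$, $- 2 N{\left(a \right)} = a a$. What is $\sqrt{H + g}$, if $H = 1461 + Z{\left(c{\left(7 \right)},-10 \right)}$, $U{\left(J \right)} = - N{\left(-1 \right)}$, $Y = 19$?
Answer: $\frac{\sqrt{5882}}{2} \approx 38.347$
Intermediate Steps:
$N{\left(a \right)} = - \frac{a^{2}}{2}$ ($N{\left(a \right)} = - \frac{a a}{2} = - \frac{a^{2}}{2}$)
$b = 2$ ($b = 19 - 17 = 2$)
$U{\left(J \right)} = \frac{1}{2}$ ($U{\left(J \right)} = - \frac{\left(-1\right) \left(-1\right)^{2}}{2} = - \frac{\left(-1\right) 1}{2} = \left(-1\right) \left(- \frac{1}{2}\right) = \frac{1}{2}$)
$g = \frac{1}{2} \approx 0.5$
$H = 1470$ ($H = 1461 + 9 = 1470$)
$\sqrt{H + g} = \sqrt{1470 + \frac{1}{2}} = \sqrt{\frac{2941}{2}} = \frac{\sqrt{5882}}{2}$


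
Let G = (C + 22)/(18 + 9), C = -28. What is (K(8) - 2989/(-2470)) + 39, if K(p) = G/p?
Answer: 1786507/44460 ≈ 40.182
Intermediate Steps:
G = -2/9 (G = (-28 + 22)/(18 + 9) = -6/27 = -6*1/27 = -2/9 ≈ -0.22222)
K(p) = -2/(9*p)
(K(8) - 2989/(-2470)) + 39 = (-2/9/8 - 2989/(-2470)) + 39 = (-2/9*⅛ - 2989*(-1/2470)) + 39 = (-1/36 + 2989/2470) + 39 = 52567/44460 + 39 = 1786507/44460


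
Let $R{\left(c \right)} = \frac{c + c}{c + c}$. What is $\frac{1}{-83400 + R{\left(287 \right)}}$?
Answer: $- \frac{1}{83399} \approx -1.1991 \cdot 10^{-5}$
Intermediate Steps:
$R{\left(c \right)} = 1$ ($R{\left(c \right)} = \frac{2 c}{2 c} = 2 c \frac{1}{2 c} = 1$)
$\frac{1}{-83400 + R{\left(287 \right)}} = \frac{1}{-83400 + 1} = \frac{1}{-83399} = - \frac{1}{83399}$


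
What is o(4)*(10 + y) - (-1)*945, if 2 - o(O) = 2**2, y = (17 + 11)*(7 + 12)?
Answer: -139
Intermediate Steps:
y = 532 (y = 28*19 = 532)
o(O) = -2 (o(O) = 2 - 1*2**2 = 2 - 1*4 = 2 - 4 = -2)
o(4)*(10 + y) - (-1)*945 = -2*(10 + 532) - (-1)*945 = -2*542 - 1*(-945) = -1084 + 945 = -139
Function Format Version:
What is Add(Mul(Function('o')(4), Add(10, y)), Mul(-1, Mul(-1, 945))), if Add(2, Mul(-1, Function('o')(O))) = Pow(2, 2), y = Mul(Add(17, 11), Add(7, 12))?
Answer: -139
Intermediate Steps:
y = 532 (y = Mul(28, 19) = 532)
Function('o')(O) = -2 (Function('o')(O) = Add(2, Mul(-1, Pow(2, 2))) = Add(2, Mul(-1, 4)) = Add(2, -4) = -2)
Add(Mul(Function('o')(4), Add(10, y)), Mul(-1, Mul(-1, 945))) = Add(Mul(-2, Add(10, 532)), Mul(-1, Mul(-1, 945))) = Add(Mul(-2, 542), Mul(-1, -945)) = Add(-1084, 945) = -139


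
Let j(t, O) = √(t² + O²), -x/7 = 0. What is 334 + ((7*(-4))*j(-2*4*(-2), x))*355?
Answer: -158706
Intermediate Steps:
x = 0 (x = -7*0 = 0)
j(t, O) = √(O² + t²)
334 + ((7*(-4))*j(-2*4*(-2), x))*355 = 334 + ((7*(-4))*√(0² + (-2*4*(-2))²))*355 = 334 - 28*√(0 + (-8*(-2))²)*355 = 334 - 28*√(0 + 16²)*355 = 334 - 28*√(0 + 256)*355 = 334 - 28*√256*355 = 334 - 28*16*355 = 334 - 448*355 = 334 - 159040 = -158706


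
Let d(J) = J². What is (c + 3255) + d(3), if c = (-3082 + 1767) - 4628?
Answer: -2679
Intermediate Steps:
c = -5943 (c = -1315 - 4628 = -5943)
(c + 3255) + d(3) = (-5943 + 3255) + 3² = -2688 + 9 = -2679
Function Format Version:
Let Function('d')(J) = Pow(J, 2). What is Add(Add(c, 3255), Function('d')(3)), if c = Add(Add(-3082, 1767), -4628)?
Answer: -2679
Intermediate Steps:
c = -5943 (c = Add(-1315, -4628) = -5943)
Add(Add(c, 3255), Function('d')(3)) = Add(Add(-5943, 3255), Pow(3, 2)) = Add(-2688, 9) = -2679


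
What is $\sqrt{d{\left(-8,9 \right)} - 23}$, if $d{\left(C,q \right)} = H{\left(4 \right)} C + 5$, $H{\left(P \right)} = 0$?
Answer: $3 i \sqrt{2} \approx 4.2426 i$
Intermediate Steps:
$d{\left(C,q \right)} = 5$ ($d{\left(C,q \right)} = 0 C + 5 = 0 + 5 = 5$)
$\sqrt{d{\left(-8,9 \right)} - 23} = \sqrt{5 - 23} = \sqrt{-18} = 3 i \sqrt{2}$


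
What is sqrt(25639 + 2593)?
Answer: 2*sqrt(7058) ≈ 168.02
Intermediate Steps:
sqrt(25639 + 2593) = sqrt(28232) = 2*sqrt(7058)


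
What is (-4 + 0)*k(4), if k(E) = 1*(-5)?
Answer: 20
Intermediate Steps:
k(E) = -5
(-4 + 0)*k(4) = (-4 + 0)*(-5) = -4*(-5) = 20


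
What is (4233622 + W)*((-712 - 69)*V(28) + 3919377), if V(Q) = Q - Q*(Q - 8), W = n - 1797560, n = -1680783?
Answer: 3274035523451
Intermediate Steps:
W = -3478343 (W = -1680783 - 1797560 = -3478343)
V(Q) = Q - Q*(-8 + Q)
(4233622 + W)*((-712 - 69)*V(28) + 3919377) = (4233622 - 3478343)*((-712 - 69)*(28*(9 - 1*28)) + 3919377) = 755279*(-21868*(9 - 28) + 3919377) = 755279*(-21868*(-19) + 3919377) = 755279*(-781*(-532) + 3919377) = 755279*(415492 + 3919377) = 755279*4334869 = 3274035523451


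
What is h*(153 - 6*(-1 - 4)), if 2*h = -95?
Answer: -17385/2 ≈ -8692.5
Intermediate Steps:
h = -95/2 (h = (1/2)*(-95) = -95/2 ≈ -47.500)
h*(153 - 6*(-1 - 4)) = -95*(153 - 6*(-1 - 4))/2 = -95*(153 - 6*(-5))/2 = -95*(153 + 30)/2 = -95/2*183 = -17385/2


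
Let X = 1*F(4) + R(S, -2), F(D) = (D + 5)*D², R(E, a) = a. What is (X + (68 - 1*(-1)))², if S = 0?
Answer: 44521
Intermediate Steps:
F(D) = D²*(5 + D) (F(D) = (5 + D)*D² = D²*(5 + D))
X = 142 (X = 1*(4²*(5 + 4)) - 2 = 1*(16*9) - 2 = 1*144 - 2 = 144 - 2 = 142)
(X + (68 - 1*(-1)))² = (142 + (68 - 1*(-1)))² = (142 + (68 + 1))² = (142 + 69)² = 211² = 44521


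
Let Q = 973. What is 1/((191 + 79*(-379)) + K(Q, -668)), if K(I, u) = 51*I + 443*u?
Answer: -1/276051 ≈ -3.6225e-6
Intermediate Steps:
1/((191 + 79*(-379)) + K(Q, -668)) = 1/((191 + 79*(-379)) + (51*973 + 443*(-668))) = 1/((191 - 29941) + (49623 - 295924)) = 1/(-29750 - 246301) = 1/(-276051) = -1/276051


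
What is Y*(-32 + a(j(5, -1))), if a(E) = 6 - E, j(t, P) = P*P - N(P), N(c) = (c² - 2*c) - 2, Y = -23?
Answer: 598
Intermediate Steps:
N(c) = -2 + c² - 2*c
j(t, P) = 2 + 2*P (j(t, P) = P*P - (-2 + P² - 2*P) = P² + (2 - P² + 2*P) = 2 + 2*P)
Y*(-32 + a(j(5, -1))) = -23*(-32 + (6 - (2 + 2*(-1)))) = -23*(-32 + (6 - (2 - 2))) = -23*(-32 + (6 - 1*0)) = -23*(-32 + (6 + 0)) = -23*(-32 + 6) = -23*(-26) = 598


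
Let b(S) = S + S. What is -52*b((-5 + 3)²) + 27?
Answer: -389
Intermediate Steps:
b(S) = 2*S
-52*b((-5 + 3)²) + 27 = -104*(-5 + 3)² + 27 = -104*(-2)² + 27 = -104*4 + 27 = -52*8 + 27 = -416 + 27 = -389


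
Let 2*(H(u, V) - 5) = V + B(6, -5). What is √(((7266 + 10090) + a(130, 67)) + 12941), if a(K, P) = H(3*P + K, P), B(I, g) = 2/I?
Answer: √273021/3 ≈ 174.17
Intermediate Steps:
H(u, V) = 31/6 + V/2 (H(u, V) = 5 + (V + 2/6)/2 = 5 + (V + 2*(⅙))/2 = 5 + (V + ⅓)/2 = 5 + (⅓ + V)/2 = 5 + (⅙ + V/2) = 31/6 + V/2)
a(K, P) = 31/6 + P/2
√(((7266 + 10090) + a(130, 67)) + 12941) = √(((7266 + 10090) + (31/6 + (½)*67)) + 12941) = √((17356 + (31/6 + 67/2)) + 12941) = √((17356 + 116/3) + 12941) = √(52184/3 + 12941) = √(91007/3) = √273021/3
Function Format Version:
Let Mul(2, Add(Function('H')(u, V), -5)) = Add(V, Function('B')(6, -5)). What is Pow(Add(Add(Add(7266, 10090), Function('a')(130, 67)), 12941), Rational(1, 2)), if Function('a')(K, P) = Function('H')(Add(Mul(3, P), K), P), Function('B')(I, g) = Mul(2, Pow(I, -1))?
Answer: Mul(Rational(1, 3), Pow(273021, Rational(1, 2))) ≈ 174.17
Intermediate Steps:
Function('H')(u, V) = Add(Rational(31, 6), Mul(Rational(1, 2), V)) (Function('H')(u, V) = Add(5, Mul(Rational(1, 2), Add(V, Mul(2, Pow(6, -1))))) = Add(5, Mul(Rational(1, 2), Add(V, Mul(2, Rational(1, 6))))) = Add(5, Mul(Rational(1, 2), Add(V, Rational(1, 3)))) = Add(5, Mul(Rational(1, 2), Add(Rational(1, 3), V))) = Add(5, Add(Rational(1, 6), Mul(Rational(1, 2), V))) = Add(Rational(31, 6), Mul(Rational(1, 2), V)))
Function('a')(K, P) = Add(Rational(31, 6), Mul(Rational(1, 2), P))
Pow(Add(Add(Add(7266, 10090), Function('a')(130, 67)), 12941), Rational(1, 2)) = Pow(Add(Add(Add(7266, 10090), Add(Rational(31, 6), Mul(Rational(1, 2), 67))), 12941), Rational(1, 2)) = Pow(Add(Add(17356, Add(Rational(31, 6), Rational(67, 2))), 12941), Rational(1, 2)) = Pow(Add(Add(17356, Rational(116, 3)), 12941), Rational(1, 2)) = Pow(Add(Rational(52184, 3), 12941), Rational(1, 2)) = Pow(Rational(91007, 3), Rational(1, 2)) = Mul(Rational(1, 3), Pow(273021, Rational(1, 2)))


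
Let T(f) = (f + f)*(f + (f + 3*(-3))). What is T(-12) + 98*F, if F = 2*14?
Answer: 3536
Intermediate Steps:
F = 28
T(f) = 2*f*(-9 + 2*f) (T(f) = (2*f)*(f + (f - 9)) = (2*f)*(f + (-9 + f)) = (2*f)*(-9 + 2*f) = 2*f*(-9 + 2*f))
T(-12) + 98*F = 2*(-12)*(-9 + 2*(-12)) + 98*28 = 2*(-12)*(-9 - 24) + 2744 = 2*(-12)*(-33) + 2744 = 792 + 2744 = 3536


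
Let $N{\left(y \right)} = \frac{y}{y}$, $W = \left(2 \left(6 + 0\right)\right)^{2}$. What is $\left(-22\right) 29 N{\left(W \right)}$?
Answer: $-638$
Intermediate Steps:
$W = 144$ ($W = \left(2 \cdot 6\right)^{2} = 12^{2} = 144$)
$N{\left(y \right)} = 1$
$\left(-22\right) 29 N{\left(W \right)} = \left(-22\right) 29 \cdot 1 = \left(-638\right) 1 = -638$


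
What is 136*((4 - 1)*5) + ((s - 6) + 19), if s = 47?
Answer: 2100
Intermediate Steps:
136*((4 - 1)*5) + ((s - 6) + 19) = 136*((4 - 1)*5) + ((47 - 6) + 19) = 136*(3*5) + (41 + 19) = 136*15 + 60 = 2040 + 60 = 2100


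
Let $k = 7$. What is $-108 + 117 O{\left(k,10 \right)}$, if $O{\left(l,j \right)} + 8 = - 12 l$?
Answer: $-10872$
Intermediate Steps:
$O{\left(l,j \right)} = -8 - 12 l$
$-108 + 117 O{\left(k,10 \right)} = -108 + 117 \left(-8 - 84\right) = -108 + 117 \left(-92\right) = -108 - 10764 = -10872$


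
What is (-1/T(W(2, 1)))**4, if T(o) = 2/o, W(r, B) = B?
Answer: 1/16 ≈ 0.062500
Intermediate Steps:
(-1/T(W(2, 1)))**4 = (-1/(2/1))**4 = (-1/(2*1))**4 = (-1/2)**4 = 1/16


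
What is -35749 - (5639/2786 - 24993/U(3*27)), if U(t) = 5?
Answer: -428381267/13930 ≈ -30752.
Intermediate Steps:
-35749 - (5639/2786 - 24993/U(3*27)) = -35749 - (5639/2786 - 24993/5) = -35749 - 1*(-69602303/13930) = -35749 + 69602303/13930 = -428381267/13930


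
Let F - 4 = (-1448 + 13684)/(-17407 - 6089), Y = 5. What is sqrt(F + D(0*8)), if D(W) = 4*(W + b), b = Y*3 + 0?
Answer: sqrt(2190279498)/5874 ≈ 7.9674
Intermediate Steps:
b = 15 (b = 5*3 + 0 = 15 + 0 = 15)
D(W) = 60 + 4*W (D(W) = 4*(W + 15) = 4*(15 + W) = 60 + 4*W)
F = 20437/5874 (F = 4 + (-1448 + 13684)/(-17407 - 6089) = 4 + 12236/(-23496) = 4 + 12236*(-1/23496) = 4 - 3059/5874 = 20437/5874 ≈ 3.4792)
sqrt(F + D(0*8)) = sqrt(20437/5874 + (60 + 4*(0*8))) = sqrt(20437/5874 + (60 + 4*0)) = sqrt(20437/5874 + (60 + 0)) = sqrt(20437/5874 + 60) = sqrt(372877/5874) = sqrt(2190279498)/5874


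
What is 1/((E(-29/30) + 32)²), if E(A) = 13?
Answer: 1/2025 ≈ 0.00049383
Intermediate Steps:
1/((E(-29/30) + 32)²) = 1/((13 + 32)²) = 1/(45²) = 1/2025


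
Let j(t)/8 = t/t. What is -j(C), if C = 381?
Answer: -8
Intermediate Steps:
j(t) = 8 (j(t) = 8*(t/t) = 8*1 = 8)
-j(C) = -1*8 = -8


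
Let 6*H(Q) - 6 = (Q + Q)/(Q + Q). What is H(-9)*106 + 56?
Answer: 539/3 ≈ 179.67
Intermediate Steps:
H(Q) = 7/6 (H(Q) = 1 + ((Q + Q)/(Q + Q))/6 = 1 + ((2*Q)/((2*Q)))/6 = 1 + ((2*Q)*(1/(2*Q)))/6 = 1 + (1/6)*1 = 1 + 1/6 = 7/6)
H(-9)*106 + 56 = (7/6)*106 + 56 = 371/3 + 56 = 539/3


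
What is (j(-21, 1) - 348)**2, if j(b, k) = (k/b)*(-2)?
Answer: 53377636/441 ≈ 1.2104e+5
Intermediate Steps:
j(b, k) = -2*k/b
(j(-21, 1) - 348)**2 = (-2*1/(-21) - 348)**2 = (-2*1*(-1/21) - 348)**2 = (2/21 - 348)**2 = (-7306/21)**2 = 53377636/441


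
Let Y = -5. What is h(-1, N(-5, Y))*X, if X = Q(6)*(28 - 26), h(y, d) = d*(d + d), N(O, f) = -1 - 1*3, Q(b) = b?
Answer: 384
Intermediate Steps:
N(O, f) = -4 (N(O, f) = -1 - 3 = -4)
h(y, d) = 2*d² (h(y, d) = d*(2*d) = 2*d²)
X = 12 (X = 6*(28 - 26) = 6*2 = 12)
h(-1, N(-5, Y))*X = (2*(-4)²)*12 = (2*16)*12 = 32*12 = 384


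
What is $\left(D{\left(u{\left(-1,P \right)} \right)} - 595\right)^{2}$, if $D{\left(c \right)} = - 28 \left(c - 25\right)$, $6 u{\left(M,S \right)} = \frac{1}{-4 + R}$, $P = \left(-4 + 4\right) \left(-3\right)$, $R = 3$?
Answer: $\frac{108241}{9} \approx 12027.0$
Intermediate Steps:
$P = 0$ ($P = 0 \left(-3\right) = 0$)
$u{\left(M,S \right)} = - \frac{1}{6}$ ($u{\left(M,S \right)} = \frac{1}{6 \left(-4 + 3\right)} = \frac{1}{6 \left(-1\right)} = \frac{1}{6} \left(-1\right) = - \frac{1}{6}$)
$D{\left(c \right)} = 700 - 28 c$ ($D{\left(c \right)} = - 28 \left(-25 + c\right) = 700 - 28 c$)
$\left(D{\left(u{\left(-1,P \right)} \right)} - 595\right)^{2} = \left(\left(700 - - \frac{14}{3}\right) - 595\right)^{2} = \left(\left(700 + \frac{14}{3}\right) - 595\right)^{2} = \left(\frac{2114}{3} - 595\right)^{2} = \left(\frac{329}{3}\right)^{2} = \frac{108241}{9}$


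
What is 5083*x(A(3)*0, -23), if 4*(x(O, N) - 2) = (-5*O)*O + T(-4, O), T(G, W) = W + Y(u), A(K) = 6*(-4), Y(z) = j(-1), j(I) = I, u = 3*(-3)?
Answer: 35581/4 ≈ 8895.3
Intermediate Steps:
u = -9
Y(z) = -1
A(K) = -24
T(G, W) = -1 + W (T(G, W) = W - 1 = -1 + W)
x(O, N) = 7/4 - 5*O²/4 + O/4 (x(O, N) = 2 + ((-5*O)*O + (-1 + O))/4 = 2 + (-5*O² + (-1 + O))/4 = 2 + (-1 + O - 5*O²)/4 = 2 + (-¼ - 5*O²/4 + O/4) = 7/4 - 5*O²/4 + O/4)
5083*x(A(3)*0, -23) = 5083*(7/4 - 5*(-24*0)²/4 + (-24*0)/4) = 5083*(7/4 - 5/4*0² + (¼)*0) = 5083*(7/4 - 5/4*0 + 0) = 5083*(7/4 + 0 + 0) = 5083*(7/4) = 35581/4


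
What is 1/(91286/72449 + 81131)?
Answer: 5573/452150085 ≈ 1.2326e-5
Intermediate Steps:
1/(91286/72449 + 81131) = 1/(91286*(1/72449) + 81131) = 1/(7022/5573 + 81131) = 1/(452150085/5573) = 5573/452150085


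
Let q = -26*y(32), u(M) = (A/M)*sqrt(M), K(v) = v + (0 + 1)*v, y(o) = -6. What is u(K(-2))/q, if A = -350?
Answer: 175*I/156 ≈ 1.1218*I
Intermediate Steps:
K(v) = 2*v (K(v) = v + 1*v = v + v = 2*v)
u(M) = -350/sqrt(M) (u(M) = (-350/M)*sqrt(M) = -350/sqrt(M))
q = 156 (q = -26*(-6) = 156)
u(K(-2))/q = -350*(-I/2)/156 = -(-175)*I*(1/156) = (175*I)*(1/156) = 175*I/156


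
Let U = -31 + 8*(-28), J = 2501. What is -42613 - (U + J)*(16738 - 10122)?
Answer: -14902149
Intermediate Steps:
U = -255 (U = -31 - 224 = -255)
-42613 - (U + J)*(16738 - 10122) = -42613 - (-255 + 2501)*(16738 - 10122) = -42613 - 2246*6616 = -42613 - 1*14859536 = -42613 - 14859536 = -14902149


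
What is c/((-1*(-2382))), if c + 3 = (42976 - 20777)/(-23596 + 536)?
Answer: -91379/54928920 ≈ -0.0016636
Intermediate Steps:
c = -91379/23060 (c = -3 + (42976 - 20777)/(-23596 + 536) = -3 + 22199/(-23060) = -3 + 22199*(-1/23060) = -3 - 22199/23060 = -91379/23060 ≈ -3.9627)
c/((-1*(-2382))) = -91379/(23060*((-1*(-2382)))) = -91379/23060/2382 = -91379/23060*1/2382 = -91379/54928920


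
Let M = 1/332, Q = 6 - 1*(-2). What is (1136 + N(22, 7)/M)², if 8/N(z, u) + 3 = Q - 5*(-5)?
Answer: 337383424/225 ≈ 1.4995e+6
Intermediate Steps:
Q = 8 (Q = 6 + 2 = 8)
N(z, u) = 4/15 (N(z, u) = 8/(-3 + (8 - 5*(-5))) = 8/(-3 + (8 + 25)) = 8/(-3 + 33) = 8/30 = 8*(1/30) = 4/15)
M = 1/332 ≈ 0.0030120
(1136 + N(22, 7)/M)² = (1136 + 4/(15*(1/332)))² = (1136 + (4/15)*332)² = (1136 + 1328/15)² = (18368/15)² = 337383424/225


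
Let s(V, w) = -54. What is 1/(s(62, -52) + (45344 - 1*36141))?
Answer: 1/9149 ≈ 0.00010930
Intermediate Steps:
1/(s(62, -52) + (45344 - 1*36141)) = 1/(-54 + (45344 - 1*36141)) = 1/(-54 + (45344 - 36141)) = 1/(-54 + 9203) = 1/9149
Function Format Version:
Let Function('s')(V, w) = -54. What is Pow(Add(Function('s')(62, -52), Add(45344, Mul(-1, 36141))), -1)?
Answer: Rational(1, 9149) ≈ 0.00010930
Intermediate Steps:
Pow(Add(Function('s')(62, -52), Add(45344, Mul(-1, 36141))), -1) = Pow(Add(-54, Add(45344, Mul(-1, 36141))), -1) = Pow(Add(-54, Add(45344, -36141)), -1) = Pow(Add(-54, 9203), -1) = Pow(9149, -1) = Rational(1, 9149)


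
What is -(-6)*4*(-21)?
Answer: -504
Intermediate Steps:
-(-6)*4*(-21) = -6*(-4)*(-21) = 24*(-21) = -504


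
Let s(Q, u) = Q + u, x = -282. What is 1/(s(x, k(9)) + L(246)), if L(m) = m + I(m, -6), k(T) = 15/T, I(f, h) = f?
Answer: 3/635 ≈ 0.0047244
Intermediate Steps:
L(m) = 2*m (L(m) = m + m = 2*m)
1/(s(x, k(9)) + L(246)) = 1/((-282 + 15/9) + 2*246) = 1/((-282 + 15*(⅑)) + 492) = 1/((-282 + 5/3) + 492) = 1/(-841/3 + 492) = 1/(635/3) = 3/635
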